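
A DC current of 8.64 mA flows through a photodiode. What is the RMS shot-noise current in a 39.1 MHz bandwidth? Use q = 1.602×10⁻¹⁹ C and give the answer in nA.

I_n = √(2qI·B)
2qI·B = 2 × 1.602×10⁻¹⁹ × 8.64×10⁻³ × 3.91×10⁷ = 1.08×10⁻¹³ A²
I_n = √(1.08×10⁻¹³) = 3.29×10⁻⁷ A = 329 nA

329 nA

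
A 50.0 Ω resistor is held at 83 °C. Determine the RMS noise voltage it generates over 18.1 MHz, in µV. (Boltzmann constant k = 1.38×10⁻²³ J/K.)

4.22 µV

T = 83 °C + 273.15 = 356.15 K
V_n = √(4kTRB)
4kTRB = 4 × 1.38×10⁻²³ × 356.15 × 5.00×10¹ × 1.81×10⁷ = 1.78×10⁻¹¹ V²
V_n = √(1.78×10⁻¹¹) = 4.22×10⁻⁶ V = 4.22 µV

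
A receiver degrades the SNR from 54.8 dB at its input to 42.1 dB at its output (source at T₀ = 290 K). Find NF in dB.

NF (dB) = SNR_in(dB) − SNR_out(dB) when the source is at T₀
NF = 54.8 − 42.1 = 12.7 dB

12.7 dB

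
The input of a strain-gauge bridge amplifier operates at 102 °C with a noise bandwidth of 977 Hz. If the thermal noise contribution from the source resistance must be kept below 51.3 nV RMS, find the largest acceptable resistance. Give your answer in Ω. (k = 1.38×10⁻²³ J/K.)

130 Ω

T = 102 °C + 273.15 = 375.15 K
Johnson–Nyquist: V_n = √(4kTRB) ⇒ R = V_n² / (4kTB)
4kTB = 4 × 1.38×10⁻²³ × 375.15 × 9.77×10² = 2.02×10⁻¹⁷
R = (5.13×10⁻⁸)² / 2.02×10⁻¹⁷ = 1.30×10² Ω = 130 Ω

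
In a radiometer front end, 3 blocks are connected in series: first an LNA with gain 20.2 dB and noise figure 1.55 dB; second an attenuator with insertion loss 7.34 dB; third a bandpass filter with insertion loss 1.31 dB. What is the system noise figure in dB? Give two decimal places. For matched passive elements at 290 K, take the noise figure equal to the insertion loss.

Convert to linear (a loss of L dB is a gain of −L dB): F_i = 10^(NF_i/10), G_i = 10^(G_i,dB/10)
  Stage 1: F_1 = 10^(1.55/10) = 1.429, G_1 = 10^(20.2/10) = 104.7
  Stage 2: F_2 = 10^(7.34/10) = 5.420, G_2 = 10^(−7.34/10) = 0.1845
  Stage 3: F_3 = 10^(1.31/10) = 1.352, G_3 = 10^(−1.31/10) = 0.7396
Friis cascade:
  F = 1.429 + (5.420 − 1)/104.7 + (1.352 − 1)/19.32 = 1.489
NF = 10 log₁₀(1.489) = 1.73 dB

1.73 dB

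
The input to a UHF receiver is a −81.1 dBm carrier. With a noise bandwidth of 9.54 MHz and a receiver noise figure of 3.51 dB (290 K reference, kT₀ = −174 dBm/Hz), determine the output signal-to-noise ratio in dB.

Noise floor: N = −174 + 10 log₁₀(B) + NF
10 log₁₀(9.54×10⁶) = 69.8 dB
N = −174 + 69.8 + 3.51 = −100.69 dBm
SNR = P_sig − N = −81.1 − (−100.69) = 19.59 dB → 19.6 dB

19.6 dB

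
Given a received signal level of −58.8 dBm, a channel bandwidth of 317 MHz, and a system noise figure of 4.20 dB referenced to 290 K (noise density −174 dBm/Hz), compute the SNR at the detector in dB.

26.0 dB

Noise floor: N = −174 + 10 log₁₀(B) + NF
10 log₁₀(3.17×10⁸) = 85.01 dB
N = −174 + 85.01 + 4.20 = −84.79 dBm
SNR = P_sig − N = −58.8 − (−84.79) = 25.99 dB → 26.0 dB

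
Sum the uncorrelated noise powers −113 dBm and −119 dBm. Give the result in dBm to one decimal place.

Convert to linear, add, convert back:
P₁ = 5.01×10⁻¹⁵ W, P₂ = 1.26×10⁻¹⁵ W
P_tot = 6.27×10⁻¹⁵ W → 10 log₁₀(P_tot / 10⁻³) = −112.0 dBm

−112.0 dBm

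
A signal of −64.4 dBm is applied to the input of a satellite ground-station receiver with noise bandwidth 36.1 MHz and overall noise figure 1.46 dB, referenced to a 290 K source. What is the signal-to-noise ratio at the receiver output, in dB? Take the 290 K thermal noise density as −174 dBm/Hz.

32.6 dB

Noise floor: N = −174 + 10 log₁₀(B) + NF
10 log₁₀(3.61×10⁷) = 75.58 dB
N = −174 + 75.58 + 1.46 = −96.96 dBm
SNR = P_sig − N = −64.4 − (−96.96) = 32.56 dB → 32.6 dB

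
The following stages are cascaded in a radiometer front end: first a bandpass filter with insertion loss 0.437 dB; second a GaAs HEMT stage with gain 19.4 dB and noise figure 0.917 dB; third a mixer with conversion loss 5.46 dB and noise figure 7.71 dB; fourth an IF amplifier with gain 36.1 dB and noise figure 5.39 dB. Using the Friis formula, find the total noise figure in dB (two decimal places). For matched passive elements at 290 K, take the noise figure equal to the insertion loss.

1.87 dB

Convert to linear (a loss of L dB is a gain of −L dB): F_i = 10^(NF_i/10), G_i = 10^(G_i,dB/10)
  Stage 1: F_1 = 10^(0.437/10) = 1.106, G_1 = 10^(−0.437/10) = 0.9043
  Stage 2: F_2 = 10^(0.917/10) = 1.235, G_2 = 10^(19.4/10) = 87.10
  Stage 3: F_3 = 10^(7.71/10) = 5.902, G_3 = 10^(−5.46/10) = 0.2844
  Stage 4: F_4 = 10^(5.39/10) = 3.459, G_4 = 10^(36.1/10) = 4074
Friis cascade:
  F = 1.106 + (1.235 − 1)/0.9043 + (5.902 − 1)/78.76 + (3.459 − 1)/22.40 = 1.538
NF = 10 log₁₀(1.538) = 1.87 dB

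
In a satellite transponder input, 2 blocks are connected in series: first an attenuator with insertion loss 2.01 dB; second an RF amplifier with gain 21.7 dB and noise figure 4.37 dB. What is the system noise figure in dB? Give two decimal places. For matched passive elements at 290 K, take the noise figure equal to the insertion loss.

Convert to linear (a loss of L dB is a gain of −L dB): F_i = 10^(NF_i/10), G_i = 10^(G_i,dB/10)
  Stage 1: F_1 = 10^(2.01/10) = 1.589, G_1 = 10^(−2.01/10) = 0.6295
  Stage 2: F_2 = 10^(4.37/10) = 2.735, G_2 = 10^(21.7/10) = 147.9
Friis cascade:
  F = 1.589 + (2.735 − 1)/0.6295 = 4.345
NF = 10 log₁₀(4.345) = 6.38 dB

6.38 dB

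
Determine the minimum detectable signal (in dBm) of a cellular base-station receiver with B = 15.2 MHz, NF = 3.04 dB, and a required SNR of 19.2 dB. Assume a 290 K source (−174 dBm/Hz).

−79.9 dBm

Sensitivity = −174 + 10 log₁₀(B) + NF + SNR_min
= −174 + 71.82 + 3.04 + 19.2
= −79.94 dBm → −79.9 dBm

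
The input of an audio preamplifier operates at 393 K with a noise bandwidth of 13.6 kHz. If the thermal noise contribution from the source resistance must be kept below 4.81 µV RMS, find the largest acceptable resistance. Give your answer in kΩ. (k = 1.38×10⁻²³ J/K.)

Johnson–Nyquist: V_n = √(4kTRB) ⇒ R = V_n² / (4kTB)
4kTB = 4 × 1.38×10⁻²³ × 393 × 1.36×10⁴ = 2.95×10⁻¹⁶
R = (4.81×10⁻⁶)² / 2.95×10⁻¹⁶ = 7.84×10⁴ Ω = 78.4 kΩ

78.4 kΩ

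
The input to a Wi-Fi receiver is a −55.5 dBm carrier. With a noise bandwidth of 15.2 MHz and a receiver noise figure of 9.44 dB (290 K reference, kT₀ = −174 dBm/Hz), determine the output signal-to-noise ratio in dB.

Noise floor: N = −174 + 10 log₁₀(B) + NF
10 log₁₀(1.52×10⁷) = 71.82 dB
N = −174 + 71.82 + 9.44 = −92.74 dBm
SNR = P_sig − N = −55.5 − (−92.74) = 37.24 dB → 37.2 dB

37.2 dB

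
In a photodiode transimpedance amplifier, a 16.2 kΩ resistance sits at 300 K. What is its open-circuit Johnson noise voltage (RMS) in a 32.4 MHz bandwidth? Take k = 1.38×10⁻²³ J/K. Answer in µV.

V_n = √(4kTRB)
4kTRB = 4 × 1.38×10⁻²³ × 300 × 1.62×10⁴ × 3.24×10⁷ = 8.69×10⁻⁹ V²
V_n = √(8.69×10⁻⁹) = 9.32×10⁻⁵ V = 93.2 µV

93.2 µV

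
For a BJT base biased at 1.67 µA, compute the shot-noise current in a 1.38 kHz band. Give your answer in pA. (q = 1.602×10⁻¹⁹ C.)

27.2 pA

I_n = √(2qI·B)
2qI·B = 2 × 1.602×10⁻¹⁹ × 1.67×10⁻⁶ × 1.38×10³ = 7.38×10⁻²² A²
I_n = √(7.38×10⁻²²) = 2.72×10⁻¹¹ A = 27.2 pA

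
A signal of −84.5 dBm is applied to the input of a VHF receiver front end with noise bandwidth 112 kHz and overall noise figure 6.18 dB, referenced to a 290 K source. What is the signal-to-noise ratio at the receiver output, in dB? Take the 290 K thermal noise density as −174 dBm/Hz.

32.8 dB

Noise floor: N = −174 + 10 log₁₀(B) + NF
10 log₁₀(1.12×10⁵) = 50.49 dB
N = −174 + 50.49 + 6.18 = −117.33 dBm
SNR = P_sig − N = −84.5 − (−117.33) = 32.83 dB → 32.8 dB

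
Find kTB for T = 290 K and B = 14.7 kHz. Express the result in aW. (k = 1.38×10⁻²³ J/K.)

P_n = kTB = 1.38×10⁻²³ × 290 × 1.47×10⁴ = 5.88×10⁻¹⁷ W = 58.8 aW

58.8 aW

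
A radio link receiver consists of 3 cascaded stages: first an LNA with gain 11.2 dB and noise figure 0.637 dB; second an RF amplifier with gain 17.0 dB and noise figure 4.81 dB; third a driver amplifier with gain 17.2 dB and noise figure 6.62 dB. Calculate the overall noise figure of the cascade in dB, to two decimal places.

Convert to linear (a loss of L dB is a gain of −L dB): F_i = 10^(NF_i/10), G_i = 10^(G_i,dB/10)
  Stage 1: F_1 = 10^(0.637/10) = 1.158, G_1 = 10^(11.2/10) = 13.18
  Stage 2: F_2 = 10^(4.81/10) = 3.027, G_2 = 10^(17.0/10) = 50.12
  Stage 3: F_3 = 10^(6.62/10) = 4.592, G_3 = 10^(17.2/10) = 52.48
Friis cascade:
  F = 1.158 + (3.027 − 1)/13.18 + (4.592 − 1)/660.7 = 1.317
NF = 10 log₁₀(1.317) = 1.20 dB

1.20 dB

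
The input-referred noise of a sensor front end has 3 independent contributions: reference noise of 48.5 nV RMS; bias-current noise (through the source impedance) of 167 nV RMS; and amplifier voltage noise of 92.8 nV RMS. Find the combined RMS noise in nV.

197 nV

Uncorrelated sources add in power (mean-square): V_tot = √(ΣV_i²)
V_tot = √[(4.85×10⁻⁸)² + (1.67×10⁻⁷)² + (9.28×10⁻⁸)²] = 1.97×10⁻⁷ V = 197 nV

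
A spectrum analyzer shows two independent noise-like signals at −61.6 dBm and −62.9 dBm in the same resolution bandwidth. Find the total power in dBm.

−59.2 dBm

Convert to linear, add, convert back:
P₁ = 6.92×10⁻¹⁰ W, P₂ = 5.13×10⁻¹⁰ W
P_tot = 1.20×10⁻⁹ W → 10 log₁₀(P_tot / 10⁻³) = −59.2 dBm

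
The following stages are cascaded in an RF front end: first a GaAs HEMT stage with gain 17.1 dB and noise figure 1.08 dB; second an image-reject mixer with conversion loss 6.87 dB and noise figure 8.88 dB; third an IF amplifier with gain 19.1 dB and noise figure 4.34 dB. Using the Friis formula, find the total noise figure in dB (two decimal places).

1.98 dB

Convert to linear (a loss of L dB is a gain of −L dB): F_i = 10^(NF_i/10), G_i = 10^(G_i,dB/10)
  Stage 1: F_1 = 10^(1.08/10) = 1.282, G_1 = 10^(17.1/10) = 51.29
  Stage 2: F_2 = 10^(8.88/10) = 7.727, G_2 = 10^(−6.87/10) = 0.2056
  Stage 3: F_3 = 10^(4.34/10) = 2.716, G_3 = 10^(19.1/10) = 81.28
Friis cascade:
  F = 1.282 + (7.727 − 1)/51.29 + (2.716 − 1)/10.54 = 1.576
NF = 10 log₁₀(1.576) = 1.98 dB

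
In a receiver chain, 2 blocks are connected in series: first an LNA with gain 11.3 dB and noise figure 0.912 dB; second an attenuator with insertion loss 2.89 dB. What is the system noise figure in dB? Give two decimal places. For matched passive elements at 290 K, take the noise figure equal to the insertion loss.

Convert to linear (a loss of L dB is a gain of −L dB): F_i = 10^(NF_i/10), G_i = 10^(G_i,dB/10)
  Stage 1: F_1 = 10^(0.912/10) = 1.234, G_1 = 10^(11.3/10) = 13.49
  Stage 2: F_2 = 10^(2.89/10) = 1.945, G_2 = 10^(−2.89/10) = 0.5140
Friis cascade:
  F = 1.234 + (1.945 − 1)/13.49 = 1.304
NF = 10 log₁₀(1.304) = 1.15 dB

1.15 dB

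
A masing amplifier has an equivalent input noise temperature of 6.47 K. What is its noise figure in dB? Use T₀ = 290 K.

F = 1 + T_e/T₀ = 1 + 6.47/290 = 1.02231
NF = 10 log₁₀(1.02231) = 0.096 dB

0.096 dB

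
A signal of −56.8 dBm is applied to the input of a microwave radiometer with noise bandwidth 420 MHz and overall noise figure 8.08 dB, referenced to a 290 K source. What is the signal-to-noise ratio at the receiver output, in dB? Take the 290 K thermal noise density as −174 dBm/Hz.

Noise floor: N = −174 + 10 log₁₀(B) + NF
10 log₁₀(4.20×10⁸) = 86.23 dB
N = −174 + 86.23 + 8.08 = −79.69 dBm
SNR = P_sig − N = −56.8 − (−79.69) = 22.89 dB → 22.9 dB

22.9 dB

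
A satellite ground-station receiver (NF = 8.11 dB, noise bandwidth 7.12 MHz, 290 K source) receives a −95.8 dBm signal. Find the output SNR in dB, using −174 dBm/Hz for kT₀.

Noise floor: N = −174 + 10 log₁₀(B) + NF
10 log₁₀(7.12×10⁶) = 68.52 dB
N = −174 + 68.52 + 8.11 = −97.37 dBm
SNR = P_sig − N = −95.8 − (−97.37) = 1.57 dB → 1.6 dB

1.6 dB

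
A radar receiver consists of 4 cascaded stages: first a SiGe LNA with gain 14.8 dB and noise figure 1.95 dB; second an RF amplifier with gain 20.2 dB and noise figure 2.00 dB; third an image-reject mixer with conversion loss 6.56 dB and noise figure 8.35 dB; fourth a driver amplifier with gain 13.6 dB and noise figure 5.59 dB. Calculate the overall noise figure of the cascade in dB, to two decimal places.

2.02 dB

Convert to linear (a loss of L dB is a gain of −L dB): F_i = 10^(NF_i/10), G_i = 10^(G_i,dB/10)
  Stage 1: F_1 = 10^(1.95/10) = 1.567, G_1 = 10^(14.8/10) = 30.20
  Stage 2: F_2 = 10^(2.00/10) = 1.585, G_2 = 10^(20.2/10) = 104.7
  Stage 3: F_3 = 10^(8.35/10) = 6.839, G_3 = 10^(−6.56/10) = 0.2208
  Stage 4: F_4 = 10^(5.59/10) = 3.622, G_4 = 10^(13.6/10) = 22.91
Friis cascade:
  F = 1.567 + (1.585 − 1)/30.20 + (6.839 − 1)/3162 + (3.622 − 1)/698.2 = 1.592
NF = 10 log₁₀(1.592) = 2.02 dB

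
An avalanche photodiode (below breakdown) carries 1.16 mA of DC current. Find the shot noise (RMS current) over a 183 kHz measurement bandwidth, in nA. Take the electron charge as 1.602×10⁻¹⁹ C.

8.25 nA

I_n = √(2qI·B)
2qI·B = 2 × 1.602×10⁻¹⁹ × 1.16×10⁻³ × 1.83×10⁵ = 6.80×10⁻¹⁷ A²
I_n = √(6.80×10⁻¹⁷) = 8.25×10⁻⁹ A = 8.25 nA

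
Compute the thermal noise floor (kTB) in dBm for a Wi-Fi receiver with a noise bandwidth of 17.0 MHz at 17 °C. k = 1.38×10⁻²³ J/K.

−101.7 dBm

T = 17 °C + 273.15 = 290.15 K
P_n = kTB = 1.38×10⁻²³ × 290.15 × 1.70×10⁷ = 6.81×10⁻¹⁴ W
In dBm: 10 log₁₀(6.81×10⁻¹⁴ / 10⁻³) = −101.7 dBm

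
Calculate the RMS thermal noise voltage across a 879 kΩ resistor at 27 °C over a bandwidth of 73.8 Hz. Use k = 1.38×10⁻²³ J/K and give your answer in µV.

1.04 µV

T = 27 °C + 273.15 = 300.15 K
V_n = √(4kTRB)
4kTRB = 4 × 1.38×10⁻²³ × 300.15 × 8.79×10⁵ × 7.38×10¹ = 1.07×10⁻¹² V²
V_n = √(1.07×10⁻¹²) = 1.04×10⁻⁶ V = 1.04 µV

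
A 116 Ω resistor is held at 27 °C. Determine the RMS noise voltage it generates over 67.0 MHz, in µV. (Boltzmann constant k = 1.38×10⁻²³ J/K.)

T = 27 °C + 273.15 = 300.15 K
V_n = √(4kTRB)
4kTRB = 4 × 1.38×10⁻²³ × 300.15 × 1.16×10² × 6.70×10⁷ = 1.29×10⁻¹⁰ V²
V_n = √(1.29×10⁻¹⁰) = 1.13×10⁻⁵ V = 11.3 µV

11.3 µV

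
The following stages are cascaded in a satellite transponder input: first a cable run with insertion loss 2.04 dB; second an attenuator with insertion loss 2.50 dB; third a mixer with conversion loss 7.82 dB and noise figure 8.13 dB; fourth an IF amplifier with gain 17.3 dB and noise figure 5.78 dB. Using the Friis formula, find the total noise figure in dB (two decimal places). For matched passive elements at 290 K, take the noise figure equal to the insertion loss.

18.22 dB

Convert to linear (a loss of L dB is a gain of −L dB): F_i = 10^(NF_i/10), G_i = 10^(G_i,dB/10)
  Stage 1: F_1 = 10^(2.04/10) = 1.600, G_1 = 10^(−2.04/10) = 0.6252
  Stage 2: F_2 = 10^(2.50/10) = 1.778, G_2 = 10^(−2.50/10) = 0.5623
  Stage 3: F_3 = 10^(8.13/10) = 6.501, G_3 = 10^(−7.82/10) = 0.1652
  Stage 4: F_4 = 10^(5.78/10) = 3.784, G_4 = 10^(17.3/10) = 53.70
Friis cascade:
  F = 1.600 + (1.778 − 1)/0.6252 + (6.501 − 1)/0.3516 + (3.784 − 1)/0.05808 = 66.44
NF = 10 log₁₀(66.44) = 18.22 dB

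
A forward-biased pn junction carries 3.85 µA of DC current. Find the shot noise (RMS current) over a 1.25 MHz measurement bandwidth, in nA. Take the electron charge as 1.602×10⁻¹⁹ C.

1.24 nA

I_n = √(2qI·B)
2qI·B = 2 × 1.602×10⁻¹⁹ × 3.85×10⁻⁶ × 1.25×10⁶ = 1.54×10⁻¹⁸ A²
I_n = √(1.54×10⁻¹⁸) = 1.24×10⁻⁹ A = 1.24 nA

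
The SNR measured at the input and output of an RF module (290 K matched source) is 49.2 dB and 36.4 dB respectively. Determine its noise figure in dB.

NF (dB) = SNR_in(dB) − SNR_out(dB) when the source is at T₀
NF = 49.2 − 36.4 = 12.8 dB

12.8 dB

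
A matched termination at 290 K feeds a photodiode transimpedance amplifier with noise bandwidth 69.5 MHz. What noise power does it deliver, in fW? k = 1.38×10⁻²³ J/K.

278 fW

P_n = kTB = 1.38×10⁻²³ × 290 × 6.95×10⁷ = 2.78×10⁻¹³ W = 278 fW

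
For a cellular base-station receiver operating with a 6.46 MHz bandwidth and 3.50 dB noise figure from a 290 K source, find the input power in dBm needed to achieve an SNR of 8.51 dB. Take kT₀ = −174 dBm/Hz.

Sensitivity = −174 + 10 log₁₀(B) + NF + SNR_min
= −174 + 68.1 + 3.50 + 8.51
= −93.89 dBm → −93.9 dBm

−93.9 dBm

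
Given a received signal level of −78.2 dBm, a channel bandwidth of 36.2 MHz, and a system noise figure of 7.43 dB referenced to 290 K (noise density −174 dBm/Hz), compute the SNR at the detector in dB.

Noise floor: N = −174 + 10 log₁₀(B) + NF
10 log₁₀(3.62×10⁷) = 75.59 dB
N = −174 + 75.59 + 7.43 = −90.98 dBm
SNR = P_sig − N = −78.2 − (−90.98) = 12.78 dB → 12.8 dB

12.8 dB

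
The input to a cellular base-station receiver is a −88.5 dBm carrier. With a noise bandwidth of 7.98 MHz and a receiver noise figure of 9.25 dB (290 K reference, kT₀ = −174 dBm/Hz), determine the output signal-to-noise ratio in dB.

Noise floor: N = −174 + 10 log₁₀(B) + NF
10 log₁₀(7.98×10⁶) = 69.02 dB
N = −174 + 69.02 + 9.25 = −95.73 dBm
SNR = P_sig − N = −88.5 − (−95.73) = 7.23 dB → 7.2 dB

7.2 dB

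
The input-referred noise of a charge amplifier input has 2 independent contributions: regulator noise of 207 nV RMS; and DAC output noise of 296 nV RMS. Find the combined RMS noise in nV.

Uncorrelated sources add in power (mean-square): V_tot = √(ΣV_i²)
V_tot = √[(2.07×10⁻⁷)² + (2.96×10⁻⁷)²] = 3.61×10⁻⁷ V = 361 nV

361 nV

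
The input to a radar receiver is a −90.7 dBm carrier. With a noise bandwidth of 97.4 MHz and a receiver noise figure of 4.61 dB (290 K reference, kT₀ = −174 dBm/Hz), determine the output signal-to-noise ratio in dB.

Noise floor: N = −174 + 10 log₁₀(B) + NF
10 log₁₀(9.74×10⁷) = 79.89 dB
N = −174 + 79.89 + 4.61 = −89.50 dBm
SNR = P_sig − N = −90.7 − (−89.50) = −1.20 dB → −1.2 dB

−1.2 dB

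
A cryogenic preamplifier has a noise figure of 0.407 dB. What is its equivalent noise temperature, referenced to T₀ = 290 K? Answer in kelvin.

F = 10^(0.407/10) = 1.09825
T_e = (F − 1)·T₀ = (1.09825 − 1) × 290 = 28.5 K

28.5 K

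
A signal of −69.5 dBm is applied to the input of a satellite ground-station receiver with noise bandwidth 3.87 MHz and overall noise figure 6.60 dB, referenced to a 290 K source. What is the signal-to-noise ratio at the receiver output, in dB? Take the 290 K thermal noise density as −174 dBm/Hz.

Noise floor: N = −174 + 10 log₁₀(B) + NF
10 log₁₀(3.87×10⁶) = 65.88 dB
N = −174 + 65.88 + 6.60 = −101.52 dBm
SNR = P_sig − N = −69.5 − (−101.52) = 32.02 dB → 32.0 dB

32.0 dB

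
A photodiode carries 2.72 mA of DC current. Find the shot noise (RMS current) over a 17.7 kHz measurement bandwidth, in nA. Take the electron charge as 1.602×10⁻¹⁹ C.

3.93 nA

I_n = √(2qI·B)
2qI·B = 2 × 1.602×10⁻¹⁹ × 2.72×10⁻³ × 1.77×10⁴ = 1.54×10⁻¹⁷ A²
I_n = √(1.54×10⁻¹⁷) = 3.93×10⁻⁹ A = 3.93 nA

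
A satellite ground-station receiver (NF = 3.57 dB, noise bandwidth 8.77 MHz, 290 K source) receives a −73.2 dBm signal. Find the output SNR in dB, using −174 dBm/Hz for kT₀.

27.8 dB

Noise floor: N = −174 + 10 log₁₀(B) + NF
10 log₁₀(8.77×10⁶) = 69.43 dB
N = −174 + 69.43 + 3.57 = −101.00 dBm
SNR = P_sig − N = −73.2 − (−101.00) = 27.80 dB → 27.8 dB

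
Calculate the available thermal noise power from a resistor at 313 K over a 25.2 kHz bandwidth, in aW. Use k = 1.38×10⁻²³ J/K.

109 aW

P_n = kTB = 1.38×10⁻²³ × 313 × 2.52×10⁴ = 1.09×10⁻¹⁶ W = 109 aW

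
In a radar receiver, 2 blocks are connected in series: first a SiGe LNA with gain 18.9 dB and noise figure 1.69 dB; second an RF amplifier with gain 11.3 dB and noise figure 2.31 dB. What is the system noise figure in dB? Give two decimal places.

1.72 dB

Convert to linear (a loss of L dB is a gain of −L dB): F_i = 10^(NF_i/10), G_i = 10^(G_i,dB/10)
  Stage 1: F_1 = 10^(1.69/10) = 1.476, G_1 = 10^(18.9/10) = 77.62
  Stage 2: F_2 = 10^(2.31/10) = 1.702, G_2 = 10^(11.3/10) = 13.49
Friis cascade:
  F = 1.476 + (1.702 − 1)/77.62 = 1.485
NF = 10 log₁₀(1.485) = 1.72 dB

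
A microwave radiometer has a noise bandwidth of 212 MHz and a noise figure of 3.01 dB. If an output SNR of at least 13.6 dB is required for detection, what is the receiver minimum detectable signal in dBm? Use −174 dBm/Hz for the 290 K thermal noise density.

Sensitivity = −174 + 10 log₁₀(B) + NF + SNR_min
= −174 + 83.26 + 3.01 + 13.6
= −74.13 dBm → −74.1 dBm

−74.1 dBm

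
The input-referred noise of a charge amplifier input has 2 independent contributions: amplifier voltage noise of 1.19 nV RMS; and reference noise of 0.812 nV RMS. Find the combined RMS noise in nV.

Uncorrelated sources add in power (mean-square): V_tot = √(ΣV_i²)
V_tot = √[(1.19×10⁻⁹)² + (8.12×10⁻¹⁰)²] = 1.44×10⁻⁹ V = 1.44 nV

1.44 nV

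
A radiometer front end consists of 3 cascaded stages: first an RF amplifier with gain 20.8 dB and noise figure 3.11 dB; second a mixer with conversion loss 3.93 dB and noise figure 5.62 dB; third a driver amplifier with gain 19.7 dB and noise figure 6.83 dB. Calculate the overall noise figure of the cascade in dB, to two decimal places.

3.32 dB

Convert to linear (a loss of L dB is a gain of −L dB): F_i = 10^(NF_i/10), G_i = 10^(G_i,dB/10)
  Stage 1: F_1 = 10^(3.11/10) = 2.046, G_1 = 10^(20.8/10) = 120.2
  Stage 2: F_2 = 10^(5.62/10) = 3.648, G_2 = 10^(−3.93/10) = 0.4046
  Stage 3: F_3 = 10^(6.83/10) = 4.819, G_3 = 10^(19.7/10) = 93.33
Friis cascade:
  F = 2.046 + (3.648 − 1)/120.2 + (4.819 − 1)/48.64 = 2.147
NF = 10 log₁₀(2.147) = 3.32 dB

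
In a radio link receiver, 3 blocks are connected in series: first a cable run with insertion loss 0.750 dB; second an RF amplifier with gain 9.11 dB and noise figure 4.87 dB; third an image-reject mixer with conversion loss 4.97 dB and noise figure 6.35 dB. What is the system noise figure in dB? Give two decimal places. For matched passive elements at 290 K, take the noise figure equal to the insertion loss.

6.16 dB

Convert to linear (a loss of L dB is a gain of −L dB): F_i = 10^(NF_i/10), G_i = 10^(G_i,dB/10)
  Stage 1: F_1 = 10^(0.750/10) = 1.189, G_1 = 10^(−0.750/10) = 0.8414
  Stage 2: F_2 = 10^(4.87/10) = 3.069, G_2 = 10^(9.11/10) = 8.147
  Stage 3: F_3 = 10^(6.35/10) = 4.315, G_3 = 10^(−4.97/10) = 0.3184
Friis cascade:
  F = 1.189 + (3.069 − 1)/0.8414 + (4.315 − 1)/6.855 = 4.131
NF = 10 log₁₀(4.131) = 6.16 dB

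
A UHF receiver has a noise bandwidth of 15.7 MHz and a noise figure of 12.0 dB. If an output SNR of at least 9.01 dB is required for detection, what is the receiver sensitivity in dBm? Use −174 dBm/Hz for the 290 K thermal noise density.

−81.0 dBm

Sensitivity = −174 + 10 log₁₀(B) + NF + SNR_min
= −174 + 71.96 + 12.0 + 9.01
= −81.03 dBm → −81.0 dBm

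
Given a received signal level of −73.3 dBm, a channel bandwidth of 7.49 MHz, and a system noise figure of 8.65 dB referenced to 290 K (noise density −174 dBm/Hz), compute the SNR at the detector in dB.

23.3 dB

Noise floor: N = −174 + 10 log₁₀(B) + NF
10 log₁₀(7.49×10⁶) = 68.74 dB
N = −174 + 68.74 + 8.65 = −96.61 dBm
SNR = P_sig − N = −73.3 − (−96.61) = 23.31 dB → 23.3 dB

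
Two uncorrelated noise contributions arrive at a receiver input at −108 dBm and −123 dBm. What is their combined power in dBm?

Convert to linear, add, convert back:
P₁ = 1.58×10⁻¹⁴ W, P₂ = 5.01×10⁻¹⁶ W
P_tot = 1.64×10⁻¹⁴ W → 10 log₁₀(P_tot / 10⁻³) = −107.9 dBm

−107.9 dBm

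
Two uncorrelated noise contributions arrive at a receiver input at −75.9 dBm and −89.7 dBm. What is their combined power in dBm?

−75.7 dBm

Convert to linear, add, convert back:
P₁ = 2.57×10⁻¹¹ W, P₂ = 1.07×10⁻¹² W
P_tot = 2.68×10⁻¹¹ W → 10 log₁₀(P_tot / 10⁻³) = −75.7 dBm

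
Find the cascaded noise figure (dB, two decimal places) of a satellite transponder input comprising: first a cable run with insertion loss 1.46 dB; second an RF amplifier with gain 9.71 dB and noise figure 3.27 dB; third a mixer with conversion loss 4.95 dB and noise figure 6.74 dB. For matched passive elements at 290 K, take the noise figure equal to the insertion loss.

5.48 dB

Convert to linear (a loss of L dB is a gain of −L dB): F_i = 10^(NF_i/10), G_i = 10^(G_i,dB/10)
  Stage 1: F_1 = 10^(1.46/10) = 1.400, G_1 = 10^(−1.46/10) = 0.7145
  Stage 2: F_2 = 10^(3.27/10) = 2.123, G_2 = 10^(9.71/10) = 9.354
  Stage 3: F_3 = 10^(6.74/10) = 4.721, G_3 = 10^(−4.95/10) = 0.3199
Friis cascade:
  F = 1.400 + (2.123 − 1)/0.7145 + (4.721 − 1)/6.683 = 3.528
NF = 10 log₁₀(3.528) = 5.48 dB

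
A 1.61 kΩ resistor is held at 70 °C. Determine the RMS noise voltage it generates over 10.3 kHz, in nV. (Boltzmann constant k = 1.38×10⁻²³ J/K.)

560 nV

T = 70 °C + 273.15 = 343.15 K
V_n = √(4kTRB)
4kTRB = 4 × 1.38×10⁻²³ × 343.15 × 1.61×10³ × 1.03×10⁴ = 3.14×10⁻¹³ V²
V_n = √(3.14×10⁻¹³) = 5.60×10⁻⁷ V = 560 nV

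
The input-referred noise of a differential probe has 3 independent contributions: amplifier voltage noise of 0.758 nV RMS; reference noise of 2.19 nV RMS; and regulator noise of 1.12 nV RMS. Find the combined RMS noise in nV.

Uncorrelated sources add in power (mean-square): V_tot = √(ΣV_i²)
V_tot = √[(7.58×10⁻¹⁰)² + (2.19×10⁻⁹)² + (1.12×10⁻⁹)²] = 2.57×10⁻⁹ V = 2.57 nV

2.57 nV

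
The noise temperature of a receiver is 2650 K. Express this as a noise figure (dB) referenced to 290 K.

10.06 dB

F = 1 + T_e/T₀ = 1 + 2650/290 = 10.1379
NF = 10 log₁₀(10.1379) = 10.06 dB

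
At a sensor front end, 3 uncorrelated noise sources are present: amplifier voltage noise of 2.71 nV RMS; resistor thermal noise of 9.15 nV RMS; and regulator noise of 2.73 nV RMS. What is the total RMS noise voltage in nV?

9.93 nV

Uncorrelated sources add in power (mean-square): V_tot = √(ΣV_i²)
V_tot = √[(2.71×10⁻⁹)² + (9.15×10⁻⁹)² + (2.73×10⁻⁹)²] = 9.93×10⁻⁹ V = 9.93 nV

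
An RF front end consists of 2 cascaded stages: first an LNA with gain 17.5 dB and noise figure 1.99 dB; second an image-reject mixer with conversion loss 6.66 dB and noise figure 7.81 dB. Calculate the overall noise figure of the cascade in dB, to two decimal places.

2.23 dB

Convert to linear (a loss of L dB is a gain of −L dB): F_i = 10^(NF_i/10), G_i = 10^(G_i,dB/10)
  Stage 1: F_1 = 10^(1.99/10) = 1.581, G_1 = 10^(17.5/10) = 56.23
  Stage 2: F_2 = 10^(7.81/10) = 6.039, G_2 = 10^(−6.66/10) = 0.2158
Friis cascade:
  F = 1.581 + (6.039 − 1)/56.23 = 1.671
NF = 10 log₁₀(1.671) = 2.23 dB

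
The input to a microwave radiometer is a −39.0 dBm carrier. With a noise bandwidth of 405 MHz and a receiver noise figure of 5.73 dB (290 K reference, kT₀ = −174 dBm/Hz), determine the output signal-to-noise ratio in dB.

Noise floor: N = −174 + 10 log₁₀(B) + NF
10 log₁₀(4.05×10⁸) = 86.07 dB
N = −174 + 86.07 + 5.73 = −82.20 dBm
SNR = P_sig − N = −39.0 − (−82.20) = 43.20 dB → 43.2 dB

43.2 dB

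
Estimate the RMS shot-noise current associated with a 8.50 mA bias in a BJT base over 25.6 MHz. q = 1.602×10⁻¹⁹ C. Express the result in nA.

264 nA

I_n = √(2qI·B)
2qI·B = 2 × 1.602×10⁻¹⁹ × 8.50×10⁻³ × 2.56×10⁷ = 6.97×10⁻¹⁴ A²
I_n = √(6.97×10⁻¹⁴) = 2.64×10⁻⁷ A = 264 nA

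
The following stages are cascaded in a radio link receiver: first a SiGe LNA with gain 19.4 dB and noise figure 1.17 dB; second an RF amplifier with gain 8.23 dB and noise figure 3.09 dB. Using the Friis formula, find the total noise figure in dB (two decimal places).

Convert to linear (a loss of L dB is a gain of −L dB): F_i = 10^(NF_i/10), G_i = 10^(G_i,dB/10)
  Stage 1: F_1 = 10^(1.17/10) = 1.309, G_1 = 10^(19.4/10) = 87.10
  Stage 2: F_2 = 10^(3.09/10) = 2.037, G_2 = 10^(8.23/10) = 6.653
Friis cascade:
  F = 1.309 + (2.037 − 1)/87.10 = 1.321
NF = 10 log₁₀(1.321) = 1.21 dB

1.21 dB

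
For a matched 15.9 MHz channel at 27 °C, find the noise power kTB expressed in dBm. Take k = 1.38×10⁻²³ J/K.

−101.8 dBm

T = 27 °C + 273.15 = 300.15 K
P_n = kTB = 1.38×10⁻²³ × 300.15 × 1.59×10⁷ = 6.59×10⁻¹⁴ W
In dBm: 10 log₁₀(6.59×10⁻¹⁴ / 10⁻³) = −101.8 dBm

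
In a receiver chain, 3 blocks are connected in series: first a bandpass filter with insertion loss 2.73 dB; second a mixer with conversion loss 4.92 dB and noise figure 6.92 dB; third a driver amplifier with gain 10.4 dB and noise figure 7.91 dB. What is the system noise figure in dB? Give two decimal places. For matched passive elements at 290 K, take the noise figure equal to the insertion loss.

Convert to linear (a loss of L dB is a gain of −L dB): F_i = 10^(NF_i/10), G_i = 10^(G_i,dB/10)
  Stage 1: F_1 = 10^(2.73/10) = 1.875, G_1 = 10^(−2.73/10) = 0.5333
  Stage 2: F_2 = 10^(6.92/10) = 4.920, G_2 = 10^(−4.92/10) = 0.3221
  Stage 3: F_3 = 10^(7.91/10) = 6.180, G_3 = 10^(10.4/10) = 10.96
Friis cascade:
  F = 1.875 + (4.920 − 1)/0.5333 + (6.180 − 1)/0.1718 = 39.38
NF = 10 log₁₀(39.38) = 15.95 dB

15.95 dB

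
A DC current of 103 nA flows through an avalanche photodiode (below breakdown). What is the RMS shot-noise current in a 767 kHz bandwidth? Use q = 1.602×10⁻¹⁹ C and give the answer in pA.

I_n = √(2qI·B)
2qI·B = 2 × 1.602×10⁻¹⁹ × 1.03×10⁻⁷ × 7.67×10⁵ = 2.53×10⁻²⁰ A²
I_n = √(2.53×10⁻²⁰) = 1.59×10⁻¹⁰ A = 159 pA

159 pA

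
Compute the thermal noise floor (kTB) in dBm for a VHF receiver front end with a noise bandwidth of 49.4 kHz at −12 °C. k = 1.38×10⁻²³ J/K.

−127.5 dBm

T = −12 °C + 273.15 = 261.15 K
P_n = kTB = 1.38×10⁻²³ × 261.15 × 4.94×10⁴ = 1.78×10⁻¹⁶ W
In dBm: 10 log₁₀(1.78×10⁻¹⁶ / 10⁻³) = −127.5 dBm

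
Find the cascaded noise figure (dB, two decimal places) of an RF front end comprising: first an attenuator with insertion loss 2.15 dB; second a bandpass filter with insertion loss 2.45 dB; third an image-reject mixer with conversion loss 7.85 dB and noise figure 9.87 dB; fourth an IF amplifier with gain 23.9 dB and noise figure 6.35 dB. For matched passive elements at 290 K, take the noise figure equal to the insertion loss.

Convert to linear (a loss of L dB is a gain of −L dB): F_i = 10^(NF_i/10), G_i = 10^(G_i,dB/10)
  Stage 1: F_1 = 10^(2.15/10) = 1.641, G_1 = 10^(−2.15/10) = 0.6095
  Stage 2: F_2 = 10^(2.45/10) = 1.758, G_2 = 10^(−2.45/10) = 0.5689
  Stage 3: F_3 = 10^(9.87/10) = 9.705, G_3 = 10^(−7.85/10) = 0.1641
  Stage 4: F_4 = 10^(6.35/10) = 4.315, G_4 = 10^(23.9/10) = 245.5
Friis cascade:
  F = 1.641 + (1.758 − 1)/0.6095 + (9.705 − 1)/0.3467 + (4.315 − 1)/0.05689 = 86.27
NF = 10 log₁₀(86.27) = 19.36 dB

19.36 dB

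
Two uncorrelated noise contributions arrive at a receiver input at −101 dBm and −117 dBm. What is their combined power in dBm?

Convert to linear, add, convert back:
P₁ = 7.94×10⁻¹⁴ W, P₂ = 2.00×10⁻¹⁵ W
P_tot = 8.14×10⁻¹⁴ W → 10 log₁₀(P_tot / 10⁻³) = −100.9 dBm

−100.9 dBm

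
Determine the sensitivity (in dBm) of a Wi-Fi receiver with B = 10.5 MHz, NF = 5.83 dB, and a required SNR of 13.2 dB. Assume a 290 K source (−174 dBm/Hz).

−84.8 dBm

Sensitivity = −174 + 10 log₁₀(B) + NF + SNR_min
= −174 + 70.21 + 5.83 + 13.2
= −84.76 dBm → −84.8 dBm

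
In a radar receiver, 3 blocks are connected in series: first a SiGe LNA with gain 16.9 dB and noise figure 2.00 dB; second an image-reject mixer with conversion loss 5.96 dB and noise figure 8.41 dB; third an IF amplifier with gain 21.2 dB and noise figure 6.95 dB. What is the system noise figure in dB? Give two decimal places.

3.06 dB

Convert to linear (a loss of L dB is a gain of −L dB): F_i = 10^(NF_i/10), G_i = 10^(G_i,dB/10)
  Stage 1: F_1 = 10^(2.00/10) = 1.585, G_1 = 10^(16.9/10) = 48.98
  Stage 2: F_2 = 10^(8.41/10) = 6.934, G_2 = 10^(−5.96/10) = 0.2535
  Stage 3: F_3 = 10^(6.95/10) = 4.955, G_3 = 10^(21.2/10) = 131.8
Friis cascade:
  F = 1.585 + (6.934 − 1)/48.98 + (4.955 − 1)/12.42 = 2.025
NF = 10 log₁₀(2.025) = 3.06 dB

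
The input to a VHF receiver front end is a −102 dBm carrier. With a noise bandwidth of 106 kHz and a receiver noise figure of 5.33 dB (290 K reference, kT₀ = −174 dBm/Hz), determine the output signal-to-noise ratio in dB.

Noise floor: N = −174 + 10 log₁₀(B) + NF
10 log₁₀(1.06×10⁵) = 50.25 dB
N = −174 + 50.25 + 5.33 = −118.42 dBm
SNR = P_sig − N = −102 − (−118.42) = 16.42 dB → 16.4 dB

16.4 dB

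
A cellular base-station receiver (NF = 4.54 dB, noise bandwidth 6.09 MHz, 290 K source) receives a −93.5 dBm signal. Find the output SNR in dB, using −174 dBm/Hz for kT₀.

Noise floor: N = −174 + 10 log₁₀(B) + NF
10 log₁₀(6.09×10⁶) = 67.85 dB
N = −174 + 67.85 + 4.54 = −101.61 dBm
SNR = P_sig − N = −93.5 − (−101.61) = 8.11 dB → 8.1 dB

8.1 dB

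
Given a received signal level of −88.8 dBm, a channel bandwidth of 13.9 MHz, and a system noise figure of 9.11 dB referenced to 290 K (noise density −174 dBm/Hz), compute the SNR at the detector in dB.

Noise floor: N = −174 + 10 log₁₀(B) + NF
10 log₁₀(1.39×10⁷) = 71.43 dB
N = −174 + 71.43 + 9.11 = −93.46 dBm
SNR = P_sig − N = −88.8 − (−93.46) = 4.66 dB → 4.7 dB

4.7 dB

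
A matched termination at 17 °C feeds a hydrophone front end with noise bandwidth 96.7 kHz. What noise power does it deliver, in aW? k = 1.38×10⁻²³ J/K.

T = 17 °C + 273.15 = 290.15 K
P_n = kTB = 1.38×10⁻²³ × 290.15 × 9.67×10⁴ = 3.87×10⁻¹⁶ W = 387 aW

387 aW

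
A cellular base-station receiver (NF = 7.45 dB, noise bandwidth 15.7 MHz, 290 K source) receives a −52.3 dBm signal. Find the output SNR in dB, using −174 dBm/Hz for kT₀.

42.3 dB

Noise floor: N = −174 + 10 log₁₀(B) + NF
10 log₁₀(1.57×10⁷) = 71.96 dB
N = −174 + 71.96 + 7.45 = −94.59 dBm
SNR = P_sig − N = −52.3 − (−94.59) = 42.29 dB → 42.3 dB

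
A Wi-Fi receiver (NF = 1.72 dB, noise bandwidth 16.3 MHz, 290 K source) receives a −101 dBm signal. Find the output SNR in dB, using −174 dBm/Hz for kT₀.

Noise floor: N = −174 + 10 log₁₀(B) + NF
10 log₁₀(1.63×10⁷) = 72.12 dB
N = −174 + 72.12 + 1.72 = −100.16 dBm
SNR = P_sig − N = −101 − (−100.16) = −0.84 dB → −0.8 dB

−0.8 dB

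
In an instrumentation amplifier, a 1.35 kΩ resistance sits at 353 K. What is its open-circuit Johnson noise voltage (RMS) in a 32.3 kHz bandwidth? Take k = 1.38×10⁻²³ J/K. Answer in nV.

V_n = √(4kTRB)
4kTRB = 4 × 1.38×10⁻²³ × 353 × 1.35×10³ × 3.23×10⁴ = 8.50×10⁻¹³ V²
V_n = √(8.50×10⁻¹³) = 9.22×10⁻⁷ V = 922 nV

922 nV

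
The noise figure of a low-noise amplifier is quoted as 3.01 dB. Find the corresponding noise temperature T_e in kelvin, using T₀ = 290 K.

F = 10^(3.01/10) = 1.99986
T_e = (F − 1)·T₀ = (1.99986 − 1) × 290 = 290 K

290 K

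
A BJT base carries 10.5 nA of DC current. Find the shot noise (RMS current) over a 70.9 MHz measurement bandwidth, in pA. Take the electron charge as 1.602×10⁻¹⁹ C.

488 pA

I_n = √(2qI·B)
2qI·B = 2 × 1.602×10⁻¹⁹ × 1.05×10⁻⁸ × 7.09×10⁷ = 2.39×10⁻¹⁹ A²
I_n = √(2.39×10⁻¹⁹) = 4.88×10⁻¹⁰ A = 488 pA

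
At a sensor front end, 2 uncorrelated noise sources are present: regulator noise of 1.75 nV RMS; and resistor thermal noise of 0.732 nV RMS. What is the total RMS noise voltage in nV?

Uncorrelated sources add in power (mean-square): V_tot = √(ΣV_i²)
V_tot = √[(1.75×10⁻⁹)² + (7.32×10⁻¹⁰)²] = 1.90×10⁻⁹ V = 1.90 nV

1.90 nV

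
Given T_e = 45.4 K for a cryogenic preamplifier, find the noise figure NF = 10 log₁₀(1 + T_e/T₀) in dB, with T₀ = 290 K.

0.632 dB

F = 1 + T_e/T₀ = 1 + 45.4/290 = 1.15655
NF = 10 log₁₀(1.15655) = 0.632 dB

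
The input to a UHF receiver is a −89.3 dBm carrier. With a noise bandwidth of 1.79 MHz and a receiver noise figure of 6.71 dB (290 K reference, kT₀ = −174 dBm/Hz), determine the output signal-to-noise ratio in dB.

Noise floor: N = −174 + 10 log₁₀(B) + NF
10 log₁₀(1.79×10⁶) = 62.53 dB
N = −174 + 62.53 + 6.71 = −104.76 dBm
SNR = P_sig − N = −89.3 − (−104.76) = 15.46 dB → 15.5 dB

15.5 dB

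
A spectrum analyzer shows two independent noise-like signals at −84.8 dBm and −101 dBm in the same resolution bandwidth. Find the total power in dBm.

−84.7 dBm

Convert to linear, add, convert back:
P₁ = 3.31×10⁻¹² W, P₂ = 7.94×10⁻¹⁴ W
P_tot = 3.39×10⁻¹² W → 10 log₁₀(P_tot / 10⁻³) = −84.7 dBm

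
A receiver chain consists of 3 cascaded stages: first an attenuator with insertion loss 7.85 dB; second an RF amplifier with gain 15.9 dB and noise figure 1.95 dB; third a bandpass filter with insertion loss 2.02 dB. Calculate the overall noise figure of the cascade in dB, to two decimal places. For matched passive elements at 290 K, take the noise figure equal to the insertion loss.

9.84 dB

Convert to linear (a loss of L dB is a gain of −L dB): F_i = 10^(NF_i/10), G_i = 10^(G_i,dB/10)
  Stage 1: F_1 = 10^(7.85/10) = 6.095, G_1 = 10^(−7.85/10) = 0.1641
  Stage 2: F_2 = 10^(1.95/10) = 1.567, G_2 = 10^(15.9/10) = 38.90
  Stage 3: F_3 = 10^(2.02/10) = 1.592, G_3 = 10^(−2.02/10) = 0.6281
Friis cascade:
  F = 6.095 + (1.567 − 1)/0.1641 + (1.592 − 1)/6.383 = 9.643
NF = 10 log₁₀(9.643) = 9.84 dB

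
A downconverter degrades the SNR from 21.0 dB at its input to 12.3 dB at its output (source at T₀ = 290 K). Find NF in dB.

NF (dB) = SNR_in(dB) − SNR_out(dB) when the source is at T₀
NF = 21.0 − 12.3 = 8.7 dB

8.7 dB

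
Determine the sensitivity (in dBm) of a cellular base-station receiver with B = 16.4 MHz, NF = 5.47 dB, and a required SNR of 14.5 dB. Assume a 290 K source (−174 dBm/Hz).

Sensitivity = −174 + 10 log₁₀(B) + NF + SNR_min
= −174 + 72.15 + 5.47 + 14.5
= −81.88 dBm → −81.9 dBm

−81.9 dBm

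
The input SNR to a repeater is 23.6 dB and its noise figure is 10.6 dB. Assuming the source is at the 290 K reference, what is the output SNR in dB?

13.0 dB

By definition F = SNR_in/SNR_out, so in dB: SNR_out = SNR_in − NF
SNR_out = 23.6 − 10.6 = 13.0 dB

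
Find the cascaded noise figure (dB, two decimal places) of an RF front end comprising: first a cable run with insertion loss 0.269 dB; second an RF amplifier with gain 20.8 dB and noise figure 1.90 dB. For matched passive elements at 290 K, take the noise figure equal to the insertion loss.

2.17 dB

Convert to linear (a loss of L dB is a gain of −L dB): F_i = 10^(NF_i/10), G_i = 10^(G_i,dB/10)
  Stage 1: F_1 = 10^(0.269/10) = 1.064, G_1 = 10^(−0.269/10) = 0.9399
  Stage 2: F_2 = 10^(1.90/10) = 1.549, G_2 = 10^(20.8/10) = 120.2
Friis cascade:
  F = 1.064 + (1.549 − 1)/0.9399 = 1.648
NF = 10 log₁₀(1.648) = 2.17 dB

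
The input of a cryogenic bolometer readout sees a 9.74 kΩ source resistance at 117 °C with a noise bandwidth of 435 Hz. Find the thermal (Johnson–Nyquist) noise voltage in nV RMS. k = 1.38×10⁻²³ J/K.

T = 117 °C + 273.15 = 390.15 K
V_n = √(4kTRB)
4kTRB = 4 × 1.38×10⁻²³ × 390.15 × 9.74×10³ × 4.35×10² = 9.12×10⁻¹⁴ V²
V_n = √(9.12×10⁻¹⁴) = 3.02×10⁻⁷ V = 302 nV

302 nV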